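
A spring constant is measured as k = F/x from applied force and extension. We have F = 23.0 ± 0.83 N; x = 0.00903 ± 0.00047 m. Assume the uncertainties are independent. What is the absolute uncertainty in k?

161 N/m

Relative error in a monomial: (δk/k)² = Σ (nᵢ · δxᵢ/xᵢ)².
  (1·δF/F)² = (1×0.0361)² = 0.00130;  (-1·δx/x)² = (-1×0.0520)² = 0.00271
δk/k = √(0.00401) = 0.0633
k = 2550 N/m, so δk = 0.0633 × 2550 = 161 N/m.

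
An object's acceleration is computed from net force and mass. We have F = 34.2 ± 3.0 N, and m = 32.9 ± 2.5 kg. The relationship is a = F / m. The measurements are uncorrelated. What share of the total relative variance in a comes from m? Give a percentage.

(δa/a)² = (1·δF/F)² + (-1·δm/m)²
  F term: (1×0.0877)² = 0.00769
  m term: (-1×0.0760)² = 0.00577
Total = 0.0135. Share from m = 0.00577/0.0135 = 0.429.

42.9%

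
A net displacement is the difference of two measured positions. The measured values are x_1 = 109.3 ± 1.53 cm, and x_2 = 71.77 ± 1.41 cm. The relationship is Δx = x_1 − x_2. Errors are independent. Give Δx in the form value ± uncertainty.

For a sum/difference, combine absolute errors in quadrature:
  (δx_1)² = 2.34;  (δx_2)² = 1.99
δΔx = √(4.33) = 2.08 cm
Δx = 37.53 cm.

37.53 ± 2.08 cm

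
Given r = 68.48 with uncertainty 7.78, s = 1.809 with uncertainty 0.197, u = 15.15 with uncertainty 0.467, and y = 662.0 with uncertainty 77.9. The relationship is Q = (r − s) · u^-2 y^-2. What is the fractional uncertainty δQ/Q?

Let w = r − s = 66.67. δw = √(δr² + δs²) = √(60.5 + 0.0388) = 7.78, so δw/w = 0.117.
Q is then a monomial in w, u, y:
δQ/Q = √((δw/w)² + (-2·δu/u)² + (-2·δy/y)²) = √(0.0136 + 0.00380 + 0.0554) = 0.270

0.270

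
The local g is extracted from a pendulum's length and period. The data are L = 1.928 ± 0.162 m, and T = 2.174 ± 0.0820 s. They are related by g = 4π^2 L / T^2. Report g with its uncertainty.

g is a product of powers, so relative uncertainties combine in quadrature:
  (1·δL/L)² = (1×0.0840)² = 0.00706;  (-2·δT/T)² = (-2×0.0377)² = 0.00569
δg/g = √(0.0128) = 0.113
g = 16.10 m/s^2, so δg = 0.113 × 16.10 = 1.82 m/s^2.

16.10 ± 1.82 m/s^2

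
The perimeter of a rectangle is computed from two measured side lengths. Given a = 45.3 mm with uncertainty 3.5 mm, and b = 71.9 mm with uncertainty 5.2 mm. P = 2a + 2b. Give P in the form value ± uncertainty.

Sums and differences: (δP)² = Σ (cᵢ δxᵢ)².
  (2·δa)² = 49.0;  (2·δb)² = 108
δP = √(157) = 12.5 mm
P = 234 mm.

234 ± 12.5 mm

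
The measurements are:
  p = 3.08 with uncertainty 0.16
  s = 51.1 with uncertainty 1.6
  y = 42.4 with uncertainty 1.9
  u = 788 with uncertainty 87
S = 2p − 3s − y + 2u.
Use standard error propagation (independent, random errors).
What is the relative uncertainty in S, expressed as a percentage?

S is a linear combination, so absolute uncertainties add in quadrature:
  (2·δp)² = 0.102;  (3·δs)² = 23.0;  (δy)² = 3.61;  (2·δu)² = 30300
δS = √(30300) = 174
S = 1390, so δS/S = 174/1390 = 0.126.

12.6%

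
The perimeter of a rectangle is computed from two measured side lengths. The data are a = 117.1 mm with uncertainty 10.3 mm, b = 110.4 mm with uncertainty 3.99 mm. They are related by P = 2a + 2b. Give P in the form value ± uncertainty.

P is a linear combination, so absolute uncertainties add in quadrature:
  (2·δa)² = 424;  (2·δb)² = 63.7
δP = √(488) = 22.1 mm
P = 455.0 mm.

455.0 ± 22.1 mm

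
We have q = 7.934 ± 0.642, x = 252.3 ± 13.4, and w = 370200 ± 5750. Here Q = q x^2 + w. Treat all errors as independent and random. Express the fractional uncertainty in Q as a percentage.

7.73%

Let p = q·x^2 = 505000. δp/p = √((1·δq/q)² + (2·δx/x)²) = √(0.00655 + 0.0113) = 0.134, so δp = 67400.
Q = p + w: δQ = √(δp² + δw²) = √(4.55e+09 + 3.31e+07) = 67700
Q = 875200, so δQ/Q = 67700/875200 = 0.0773.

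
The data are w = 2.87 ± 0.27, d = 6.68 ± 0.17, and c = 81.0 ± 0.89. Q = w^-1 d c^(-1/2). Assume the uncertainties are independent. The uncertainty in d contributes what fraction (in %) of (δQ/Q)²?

(δQ/Q)² = (-1·δw/w)² + (1·δd/d)² + (−½·δc/c)²
  w term: (-1×0.0941)² = 0.00885
  d term: (1×0.0254)² = 0.000648
  c term: (-0.5×0.0110)² = 3.02e-05
Total = 0.00953. Share from d = 0.000648/0.00953 = 0.0680.

6.80%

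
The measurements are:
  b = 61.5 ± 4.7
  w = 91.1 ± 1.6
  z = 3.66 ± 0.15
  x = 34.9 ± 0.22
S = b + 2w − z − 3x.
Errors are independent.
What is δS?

For a sum/difference, combine absolute errors in quadrature:
  (δb)² = 22.1;  (2·δw)² = 10.2;  (δz)² = 0.0225;  (3·δx)² = 0.436
δS = √(32.8) = 5.73

5.73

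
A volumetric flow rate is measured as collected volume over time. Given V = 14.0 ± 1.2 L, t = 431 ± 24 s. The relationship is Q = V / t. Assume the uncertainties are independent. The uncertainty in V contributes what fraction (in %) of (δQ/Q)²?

70.3%

(δQ/Q)² = (1·δV/V)² + (-1·δt/t)²
  V term: (1×0.0857)² = 0.00735
  t term: (-1×0.0557)² = 0.00310
Total = 0.0104. Share from V = 0.00735/0.0104 = 0.703.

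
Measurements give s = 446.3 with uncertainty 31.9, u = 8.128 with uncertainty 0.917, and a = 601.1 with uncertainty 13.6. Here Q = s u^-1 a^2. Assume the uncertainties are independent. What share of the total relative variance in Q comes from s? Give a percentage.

(δQ/Q)² = (1·δs/s)² + (-1·δu/u)² + (2·δa/a)²
  s term: (1×0.0715)² = 0.00511
  u term: (-1×0.113)² = 0.0127
  a term: (2×0.0226)² = 0.00205
Total = 0.0199. Share from s = 0.00511/0.0199 = 0.257.

25.7%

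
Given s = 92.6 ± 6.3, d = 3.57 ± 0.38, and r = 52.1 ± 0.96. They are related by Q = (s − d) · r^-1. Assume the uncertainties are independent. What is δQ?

Let u = s − d = 89.0. δu = √(δs² + δd²) = √(39.7 + 0.144) = 6.31, so δu/u = 0.0709.
Q is then a monomial in u, r:
δQ/Q = √((δu/u)² + (-1·δr/r)²) = √(0.00503 + 0.000340) = 0.0732
Q = 1.71, so δQ = 0.0732 × 1.71 = 0.125.

0.125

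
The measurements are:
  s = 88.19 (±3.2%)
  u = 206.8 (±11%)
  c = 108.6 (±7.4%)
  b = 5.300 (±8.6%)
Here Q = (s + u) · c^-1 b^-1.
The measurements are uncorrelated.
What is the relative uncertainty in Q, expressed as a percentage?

13.8%

Let w = s + u = 295.0. δw = √(δs² + δu²) = √(7.96 + 517) = 22.9, so δw/w = 0.0777.
Q is then a monomial in w, c, b:
δQ/Q = √((δw/w)² + (-1·δc/c)² + (-1·δb/b)²) = √(0.00604 + 0.00548 + 0.00740) = 0.138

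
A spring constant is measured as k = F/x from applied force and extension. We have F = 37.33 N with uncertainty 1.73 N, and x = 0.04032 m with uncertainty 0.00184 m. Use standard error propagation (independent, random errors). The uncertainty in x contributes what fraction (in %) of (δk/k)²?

(δk/k)² = (1·δF/F)² + (-1·δx/x)²
  F term: (1×0.0463)² = 0.00215
  x term: (-1×0.0456)² = 0.00208
Total = 0.00423. Share from x = 0.00208/0.00423 = 0.492.

49.2%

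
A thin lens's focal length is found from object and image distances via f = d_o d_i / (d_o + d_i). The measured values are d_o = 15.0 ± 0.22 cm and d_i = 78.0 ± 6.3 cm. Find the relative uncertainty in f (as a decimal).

∂f/∂d_o = (d_i/(d_o+d_i))² = 0.703;  ∂f/∂d_i = (d_o/(d_o+d_i))² = 0.0260
δf = √((∂f/∂d_o · δd_o)² + (∂f/∂d_i · δd_i)²) = √(0.0239 + 0.0269) = 0.225 cm
f = 12.6 cm, so δf/f = 0.225/12.6 = 0.0179.

0.0179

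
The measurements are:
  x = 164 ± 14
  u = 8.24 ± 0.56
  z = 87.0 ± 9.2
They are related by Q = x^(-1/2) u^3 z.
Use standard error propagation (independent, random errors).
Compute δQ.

Each factor contributes (exponent × relative error)² to (δQ/Q)²:
  (−½·δx/x)² = (-0.5×0.0854)² = 0.00182;  (3·δu/u)² = (3×0.0680)² = 0.0416;  (1·δz/z)² = (1×0.106)² = 0.0112
δQ/Q = √(0.0546) = 0.234
Q = 3800, so δQ = 0.234 × 3800 = 888.

888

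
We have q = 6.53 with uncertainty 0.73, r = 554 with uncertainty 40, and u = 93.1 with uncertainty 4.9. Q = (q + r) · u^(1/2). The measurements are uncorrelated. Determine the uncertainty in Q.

411

Let w = q + r = 561. δw = √(δq² + δr²) = √(0.533 + 1600) = 40.0, so δw/w = 0.0714.
Q is then a monomial in w, u:
δQ/Q = √((δw/w)² + (½·δu/u)²) = √(0.00509 + 0.000693) = 0.0761
Q = 5410, so δQ = 0.0761 × 5410 = 411.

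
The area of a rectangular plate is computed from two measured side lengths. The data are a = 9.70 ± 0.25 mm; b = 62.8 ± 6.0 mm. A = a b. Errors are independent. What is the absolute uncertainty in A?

60.3 mm^2

Products/powers → add relative errors in quadrature, weighted by exponent:
  (1·δa/a)² = (1×0.0258)² = 0.000664;  (1·δb/b)² = (1×0.0955)² = 0.00913
δA/A = √(0.00979) = 0.0990
A = 609 mm^2, so δA = 0.0990 × 609 = 60.3 mm^2.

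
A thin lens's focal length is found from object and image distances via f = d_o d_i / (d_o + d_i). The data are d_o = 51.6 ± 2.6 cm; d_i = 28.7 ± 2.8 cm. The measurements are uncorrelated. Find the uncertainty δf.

∂f/∂d_o = (d_i/(d_o+d_i))² = 0.128;  ∂f/∂d_i = (d_o/(d_o+d_i))² = 0.413
δf = √((∂f/∂d_o · δd_o)² + (∂f/∂d_i · δd_i)²) = √(0.110 + 1.34) = 1.20 cm

1.20 cm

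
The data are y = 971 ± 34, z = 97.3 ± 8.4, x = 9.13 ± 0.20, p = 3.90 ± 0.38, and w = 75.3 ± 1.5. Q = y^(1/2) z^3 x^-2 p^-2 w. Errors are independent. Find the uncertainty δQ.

5.59e+05

Since Q is a product/quotient, work with relative uncertainties:
  (½·δy/y)² = (0.5×0.0350)² = 0.000307;  (3·δz/z)² = (3×0.0863)² = 0.0671;  (-2·δx/x)² = (-2×0.0219)² = 0.00192;  (-2·δp/p)² = (-2×0.0974)² = 0.0380;  (1·δw/w)² = (1×0.0199)² = 0.000397
δQ/Q = √(0.108) = 0.328
Q = 1.7e+06, so δQ = 0.328 × 1.7e+06 = 5.59e+05.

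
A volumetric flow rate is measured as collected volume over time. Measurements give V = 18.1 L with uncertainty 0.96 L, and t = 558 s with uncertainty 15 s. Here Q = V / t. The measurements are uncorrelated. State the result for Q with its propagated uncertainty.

Q is a product of powers, so relative uncertainties combine in quadrature:
  (1·δV/V)² = (1×0.0530)² = 0.00281;  (-1·δt/t)² = (-1×0.0269)² = 0.000723
δQ/Q = √(0.00354) = 0.0595
Q = 0.0324 L/s, so δQ = 0.0595 × 0.0324 = 0.00193 L/s.

0.0324 ± 0.00193 L/s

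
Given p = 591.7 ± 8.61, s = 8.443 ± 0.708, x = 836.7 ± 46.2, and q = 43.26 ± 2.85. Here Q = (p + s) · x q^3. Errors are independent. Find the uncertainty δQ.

Let u = p + s = 600.1. δu = √(δp² + δs²) = √(74.1 + 0.501) = 8.64, so δu/u = 0.0144.
Q is then a monomial in u, x, q:
δQ/Q = √((δu/u)² + (1·δx/x)² + (3·δq/q)²) = √(0.000207 + 0.00305 + 0.0391) = 0.206
Q = 4.065e+10, so δQ = 0.206 × 4.065e+10 = 8.36e+09.

8.36e+09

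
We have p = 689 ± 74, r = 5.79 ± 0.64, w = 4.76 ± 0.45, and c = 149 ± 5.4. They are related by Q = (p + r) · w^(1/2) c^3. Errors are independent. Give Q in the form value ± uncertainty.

(5.01 ± 0.799) × 10^9

Let u = p + r = 695. δu = √(δp² + δr²) = √(5480 + 0.410) = 74.0, so δu/u = 0.107.
Q is then a monomial in u, w, c:
δQ/Q = √((δu/u)² + (½·δw/w)² + (3·δc/c)²) = √(0.0113 + 0.00223 + 0.0118) = 0.159
Q = 5.01e+09, so δQ = 0.159 × 5.01e+09 = 7.99e+08.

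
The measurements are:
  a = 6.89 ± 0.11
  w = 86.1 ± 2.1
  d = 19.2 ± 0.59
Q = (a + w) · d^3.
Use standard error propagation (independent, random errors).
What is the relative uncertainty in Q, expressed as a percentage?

9.49%

Let u = a + w = 93.0. δu = √(δa² + δw²) = √(0.0121 + 4.41) = 2.10, so δu/u = 0.0226.
Q is then a monomial in u, d:
δQ/Q = √((δu/u)² + (3·δd/d)²) = √(0.000511 + 0.00850) = 0.0949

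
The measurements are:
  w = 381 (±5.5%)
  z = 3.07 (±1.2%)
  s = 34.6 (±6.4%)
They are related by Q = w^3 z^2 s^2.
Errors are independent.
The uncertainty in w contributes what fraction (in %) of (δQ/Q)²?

(δQ/Q)² = (3·δw/w)² + (2·δz/z)² + (2·δs/s)²
  w term: (3×0.0550)² = 0.0272
  z term: (2×0.0120)² = 0.000576
  s term: (2×0.0640)² = 0.0164
Total = 0.0442. Share from w = 0.0272/0.0442 = 0.616.

61.6%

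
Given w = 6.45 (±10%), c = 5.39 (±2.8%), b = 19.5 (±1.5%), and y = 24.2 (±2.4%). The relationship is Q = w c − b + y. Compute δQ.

3.67

Let p = w·c = 34.8. δp/p = √((1·δw/w)² + (1·δc/c)²) = √(0.0100 + 0.000784) = 0.104, so δp = 3.61.
Q = p − b + y: δQ = √(δp² + δb² + δy²) = √(13.0 + 0.0856 + 0.337) = 3.67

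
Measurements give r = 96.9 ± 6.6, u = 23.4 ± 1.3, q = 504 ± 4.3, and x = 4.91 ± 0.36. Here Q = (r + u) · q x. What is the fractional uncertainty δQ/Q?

Let w = r + u = 120. δw = √(δr² + δu²) = √(43.6 + 1.69) = 6.73, so δw/w = 0.0559.
Q is then a monomial in w, q, x:
δQ/Q = √((δw/w)² + (1·δq/q)² + (1·δx/x)²) = √(0.00313 + 7.28e-05 + 0.00538) = 0.0926

0.0926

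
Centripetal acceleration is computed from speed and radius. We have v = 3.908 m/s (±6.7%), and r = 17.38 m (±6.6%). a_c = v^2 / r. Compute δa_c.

0.131 m/s^2

Relative error in a monomial: (δa_c/a_c)² = Σ (nᵢ · δxᵢ/xᵢ)².
  (2·δv/v)² = (2×0.0670)² = 0.0180;  (-1·δr/r)² = (-1×0.0660)² = 0.00436
δa_c/a_c = √(0.0223) = 0.149
a_c = 0.8787 m/s^2, so δa_c = 0.149 × 0.8787 = 0.131 m/s^2.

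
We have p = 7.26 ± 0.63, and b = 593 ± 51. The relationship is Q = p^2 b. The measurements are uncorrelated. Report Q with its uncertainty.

31300 ± 6050

Relative error in a monomial: (δQ/Q)² = Σ (nᵢ · δxᵢ/xᵢ)².
  (2·δp/p)² = (2×0.0868)² = 0.0301;  (1·δb/b)² = (1×0.0860)² = 0.00740
δQ/Q = √(0.0375) = 0.194
Q = 31300, so δQ = 0.194 × 31300 = 6050.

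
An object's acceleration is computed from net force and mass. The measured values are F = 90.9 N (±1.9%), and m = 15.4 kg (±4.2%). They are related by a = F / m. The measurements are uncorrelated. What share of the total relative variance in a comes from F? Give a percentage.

17.0%

(δa/a)² = (1·δF/F)² + (-1·δm/m)²
  F term: (1×0.0190)² = 0.000361
  m term: (-1×0.0420)² = 0.00176
Total = 0.00213. Share from F = 0.000361/0.00213 = 0.170.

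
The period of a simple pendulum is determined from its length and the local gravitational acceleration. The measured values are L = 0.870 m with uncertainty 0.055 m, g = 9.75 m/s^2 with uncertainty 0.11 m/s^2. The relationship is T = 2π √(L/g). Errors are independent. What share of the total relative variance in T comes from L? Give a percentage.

(δT/T)² = (½·δL/L)² + (−½·δg/g)²
  L term: (0.5×0.0632)² = 0.000999
  g term: (-0.5×0.0113)² = 3.18e-05
Total = 0.00103. Share from L = 0.000999/0.00103 = 0.969.

96.9%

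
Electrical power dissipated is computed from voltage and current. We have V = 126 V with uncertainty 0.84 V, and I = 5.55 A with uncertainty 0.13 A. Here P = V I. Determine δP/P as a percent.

2.44%

Each factor contributes (exponent × relative error)² to (δP/P)²:
  (1·δV/V)² = (1×0.00667)² = 4.44e-05;  (1·δI/I)² = (1×0.0234)² = 0.000549
δP/P = √(0.000593) = 0.0244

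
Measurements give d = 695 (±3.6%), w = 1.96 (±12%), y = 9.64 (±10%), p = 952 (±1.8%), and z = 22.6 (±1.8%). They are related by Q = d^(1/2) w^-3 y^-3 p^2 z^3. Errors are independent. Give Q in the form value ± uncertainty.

Relative error in a monomial: (δQ/Q)² = Σ (nᵢ · δxᵢ/xᵢ)².
  (½·δd/d)² = (0.5×0.0360)² = 0.000324;  (-3·δw/w)² = (-3×0.120)² = 0.130;  (-3·δy/y)² = (-3×0.100)² = 0.0900;  (2·δp/p)² = (2×0.0180)² = 0.00130;  (3·δz/z)² = (3×0.0180)² = 0.00292
δQ/Q = √(0.224) = 0.473
Q = 4.09e+07, so δQ = 0.473 × 4.09e+07 = 1.94e+07.

(4.09 ± 1.94) × 10^7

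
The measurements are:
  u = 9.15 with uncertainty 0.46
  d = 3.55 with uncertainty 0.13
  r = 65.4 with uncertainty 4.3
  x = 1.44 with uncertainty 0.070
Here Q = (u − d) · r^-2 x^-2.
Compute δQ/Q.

Let w = u − d = 5.60. δw = √(δu² + δd²) = √(0.212 + 0.0169) = 0.478, so δw/w = 0.0854.
Q is then a monomial in w, r, x:
δQ/Q = √((δw/w)² + (-2·δr/r)² + (-2·δx/x)²) = √(0.00729 + 0.0173 + 0.00945) = 0.184

0.184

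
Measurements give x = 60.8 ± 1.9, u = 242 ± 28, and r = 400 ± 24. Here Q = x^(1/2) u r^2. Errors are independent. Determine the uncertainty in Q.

Since Q is a product/quotient, work with relative uncertainties:
  (½·δx/x)² = (0.5×0.0312)² = 0.000244;  (1·δu/u)² = (1×0.116)² = 0.0134;  (2·δr/r)² = (2×0.0600)² = 0.0144
δQ/Q = √(0.0280) = 0.167
Q = 3.02e+08, so δQ = 0.167 × 3.02e+08 = 5.05e+07.

5.05e+07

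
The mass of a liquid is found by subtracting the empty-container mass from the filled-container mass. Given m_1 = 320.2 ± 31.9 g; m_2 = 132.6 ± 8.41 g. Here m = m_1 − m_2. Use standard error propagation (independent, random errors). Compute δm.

Each term contributes (cᵢ δxᵢ)² to (δm)²:
  (δm_1)² = 1020;  (δm_2)² = 70.7
δm = √(1090) = 33.0 g

33.0 g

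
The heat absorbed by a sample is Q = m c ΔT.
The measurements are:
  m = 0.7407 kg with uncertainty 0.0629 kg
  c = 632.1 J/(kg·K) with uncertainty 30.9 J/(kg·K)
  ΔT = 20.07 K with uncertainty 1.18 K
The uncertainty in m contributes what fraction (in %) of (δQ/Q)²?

55.2%

(δQ/Q)² = (1·δm/m)² + (1·δc/c)² + (1·δΔT/ΔT)²
  m term: (1×0.0849)² = 0.00721
  c term: (1×0.0489)² = 0.00239
  ΔT term: (1×0.0588)² = 0.00346
Total = 0.0131. Share from m = 0.00721/0.0131 = 0.552.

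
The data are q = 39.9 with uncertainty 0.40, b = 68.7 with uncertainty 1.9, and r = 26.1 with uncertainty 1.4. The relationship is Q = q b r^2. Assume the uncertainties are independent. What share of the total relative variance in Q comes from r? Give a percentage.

93.0%

(δQ/Q)² = (1·δq/q)² + (1·δb/b)² + (2·δr/r)²
  q term: (1×0.0100)² = 0.000101
  b term: (1×0.0277)² = 0.000765
  r term: (2×0.0536)² = 0.0115
Total = 0.0124. Share from r = 0.0115/0.0124 = 0.930.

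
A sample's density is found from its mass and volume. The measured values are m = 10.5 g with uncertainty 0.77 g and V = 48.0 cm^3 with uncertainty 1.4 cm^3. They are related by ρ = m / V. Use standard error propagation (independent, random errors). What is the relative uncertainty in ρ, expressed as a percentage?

7.89%

Each factor contributes (exponent × relative error)² to (δρ/ρ)²:
  (1·δm/m)² = (1×0.0733)² = 0.00538;  (-1·δV/V)² = (-1×0.0292)² = 0.000851
δρ/ρ = √(0.00623) = 0.0789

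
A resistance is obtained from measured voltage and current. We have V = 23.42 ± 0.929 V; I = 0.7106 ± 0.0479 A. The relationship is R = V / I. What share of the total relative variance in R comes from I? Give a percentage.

(δR/R)² = (1·δV/V)² + (-1·δI/I)²
  V term: (1×0.0397)² = 0.00157
  I term: (-1×0.0674)² = 0.00454
Total = 0.00612. Share from I = 0.00454/0.00612 = 0.743.

74.3%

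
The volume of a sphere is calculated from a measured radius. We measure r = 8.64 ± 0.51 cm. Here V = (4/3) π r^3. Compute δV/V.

0.177

Each factor contributes (exponent × relative error)² to (δV/V)²:
  (3·δr/r)² = (3×0.0590)² = 0.0314
δV/V = √(0.0314) = 0.177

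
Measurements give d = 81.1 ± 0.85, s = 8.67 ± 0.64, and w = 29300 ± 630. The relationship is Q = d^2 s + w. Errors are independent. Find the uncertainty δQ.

4420

Let p = d^2·s = 57000. δp/p = √((2·δd/d)² + (1·δs/s)²) = √(0.000439 + 0.00545) = 0.0767, so δp = 4380.
Q = p + w: δQ = √(δp² + δw²) = √(1.91e+07 + 3.97e+05) = 4420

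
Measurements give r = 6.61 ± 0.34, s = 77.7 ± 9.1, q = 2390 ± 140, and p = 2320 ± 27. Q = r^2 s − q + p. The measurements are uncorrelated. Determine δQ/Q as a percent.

Let w = r^2·s = 3390. δw/w = √((2·δr/r)² + (1·δs/s)²) = √(0.0106 + 0.0137) = 0.156, so δw = 529.
Q = w − q + p: δQ = √(δw² + δq² + δp²) = √(2.8e+05 + 19600 + 729) = 548
Q = 3320, so δQ/Q = 548/3320 = 0.165.

16.5%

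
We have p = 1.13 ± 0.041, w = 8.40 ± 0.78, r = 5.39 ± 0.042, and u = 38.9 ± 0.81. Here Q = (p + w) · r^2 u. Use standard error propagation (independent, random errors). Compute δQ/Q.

Let h = p + w = 9.53. δh = √(δp² + δw²) = √(0.00168 + 0.608) = 0.781, so δh/h = 0.0820.
Q is then a monomial in h, r, u:
δQ/Q = √((δh/h)² + (2·δr/r)² + (1·δu/u)²) = √(0.00672 + 0.000243 + 0.000434) = 0.0860

0.0860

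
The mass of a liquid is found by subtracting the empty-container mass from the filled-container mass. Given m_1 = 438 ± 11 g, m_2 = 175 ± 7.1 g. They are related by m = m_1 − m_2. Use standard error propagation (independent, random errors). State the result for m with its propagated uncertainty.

Each term contributes (cᵢ δxᵢ)² to (δm)²:
  (δm_1)² = 121;  (δm_2)² = 50.4
δm = √(171) = 13.1 g
m = 263 g.

263 ± 13.1 g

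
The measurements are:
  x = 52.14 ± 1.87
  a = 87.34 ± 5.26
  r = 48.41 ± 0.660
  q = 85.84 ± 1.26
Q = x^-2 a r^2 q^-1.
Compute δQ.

For a monomial Q ∝ x^-2, a, r^2, q^-1, fractional errors add in quadrature:
  (-2·δx/x)² = (-2×0.0359)² = 0.00515;  (1·δa/a)² = (1×0.0602)² = 0.00363;  (2·δr/r)² = (2×0.0136)² = 0.000743;  (-1·δq/q)² = (-1×0.0147)² = 0.000215
δQ/Q = √(0.00973) = 0.0986
Q = 0.8771, so δQ = 0.0986 × 0.8771 = 0.0865.

0.0865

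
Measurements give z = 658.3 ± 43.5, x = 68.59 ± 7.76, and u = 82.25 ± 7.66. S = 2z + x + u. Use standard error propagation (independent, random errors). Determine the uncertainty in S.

87.7

Absolute uncertainties add in quadrature for a linear combination:
  (2·δz)² = 7570;  (δx)² = 60.2;  (δu)² = 58.7
δS = √(7690) = 87.7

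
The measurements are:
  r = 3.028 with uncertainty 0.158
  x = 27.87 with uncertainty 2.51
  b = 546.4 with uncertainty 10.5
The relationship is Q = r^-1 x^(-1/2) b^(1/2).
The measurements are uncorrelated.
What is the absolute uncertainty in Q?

Products/powers → add relative errors in quadrature, weighted by exponent:
  (-1·δr/r)² = (-1×0.0522)² = 0.00272;  (−½·δx/x)² = (-0.5×0.0901)² = 0.00203;  (½·δb/b)² = (0.5×0.0192)² = 9.23e-05
δQ/Q = √(0.00484) = 0.0696
Q = 1.462, so δQ = 0.0696 × 1.462 = 0.102.

0.102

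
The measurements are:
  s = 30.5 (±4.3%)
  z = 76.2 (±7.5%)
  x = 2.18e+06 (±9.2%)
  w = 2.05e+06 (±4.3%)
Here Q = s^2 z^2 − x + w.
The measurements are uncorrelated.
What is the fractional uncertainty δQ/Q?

0.182

Let p = s^2·z^2 = 5.4e+06. δp/p = √((2·δs/s)² + (2·δz/z)²) = √(0.00740 + 0.0225) = 0.173, so δp = 9.34e+05.
Q = p − x + w: δQ = √(δp² + δx² + δw²) = √(8.72e+11 + 4.02e+10 + 7.77e+09) = 9.59e+05
Q = 5.27e+06, so δQ/Q = 9.59e+05/5.27e+06 = 0.182.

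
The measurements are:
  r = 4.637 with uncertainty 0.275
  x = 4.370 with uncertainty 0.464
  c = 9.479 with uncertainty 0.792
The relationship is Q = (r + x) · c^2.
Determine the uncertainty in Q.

144

Let u = r + x = 9.007. δu = √(δr² + δx²) = √(0.0756 + 0.215) = 0.539, so δu/u = 0.0599.
Q is then a monomial in u, c:
δQ/Q = √((δu/u)² + (2·δc/c)²) = √(0.00359 + 0.0279) = 0.178
Q = 809.3, so δQ = 0.178 × 809.3 = 144.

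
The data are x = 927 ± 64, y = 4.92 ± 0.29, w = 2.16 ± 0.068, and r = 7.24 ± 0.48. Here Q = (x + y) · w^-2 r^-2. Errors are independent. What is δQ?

Let u = x + y = 932. δu = √(δx² + δy²) = √(4100 + 0.0841) = 64.0, so δu/u = 0.0687.
Q is then a monomial in u, w, r:
δQ/Q = √((δu/u)² + (-2·δw/w)² + (-2·δr/r)²) = √(0.00472 + 0.00396 + 0.0176) = 0.162
Q = 3.81, so δQ = 0.162 × 3.81 = 0.618.

0.618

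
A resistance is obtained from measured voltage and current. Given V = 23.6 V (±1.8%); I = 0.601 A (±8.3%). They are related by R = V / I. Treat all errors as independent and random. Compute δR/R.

Products/powers → add relative errors in quadrature, weighted by exponent:
  (1·δV/V)² = (1×0.0180)² = 0.000324;  (-1·δI/I)² = (-1×0.0830)² = 0.00689
δR/R = √(0.00721) = 0.0849

0.0849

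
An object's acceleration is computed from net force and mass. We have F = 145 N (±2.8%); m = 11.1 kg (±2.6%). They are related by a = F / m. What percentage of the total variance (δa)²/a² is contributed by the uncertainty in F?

(δa/a)² = (1·δF/F)² + (-1·δm/m)²
  F term: (1×0.0280)² = 0.000784
  m term: (-1×0.0260)² = 0.000676
Total = 0.00146. Share from F = 0.000784/0.00146 = 0.537.

53.7%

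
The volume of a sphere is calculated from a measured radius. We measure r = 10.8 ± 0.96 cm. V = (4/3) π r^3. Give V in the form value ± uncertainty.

5280 ± 1410 cm^3

Each factor contributes (exponent × relative error)² to (δV/V)²:
  (3·δr/r)² = (3×0.0889)² = 0.0711
δV/V = √(0.0711) = 0.267
V = 5280 cm^3, so δV = 0.267 × 5280 = 1410 cm^3.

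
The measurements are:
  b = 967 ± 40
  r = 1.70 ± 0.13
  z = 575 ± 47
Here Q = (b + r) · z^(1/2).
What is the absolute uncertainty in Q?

1350

Let u = b + r = 969. δu = √(δb² + δr²) = √(1600 + 0.0169) = 40.0, so δu/u = 0.0413.
Q is then a monomial in u, z:
δQ/Q = √((δu/u)² + (½·δz/z)²) = √(0.00171 + 0.00167) = 0.0581
Q = 23200, so δQ = 0.0581 × 23200 = 1350.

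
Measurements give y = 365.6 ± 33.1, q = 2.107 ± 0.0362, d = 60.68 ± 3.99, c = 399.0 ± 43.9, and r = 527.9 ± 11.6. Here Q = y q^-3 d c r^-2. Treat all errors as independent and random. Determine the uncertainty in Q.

0.580

Since Q is a product/quotient, work with relative uncertainties:
  (1·δy/y)² = (1×0.0905)² = 0.00820;  (-3·δq/q)² = (-3×0.0172)² = 0.00266;  (1·δd/d)² = (1×0.0658)² = 0.00432;  (1·δc/c)² = (1×0.110)² = 0.0121;  (-2·δr/r)² = (-2×0.0220)² = 0.00193
δQ/Q = √(0.0292) = 0.171
Q = 3.396, so δQ = 0.171 × 3.396 = 0.580.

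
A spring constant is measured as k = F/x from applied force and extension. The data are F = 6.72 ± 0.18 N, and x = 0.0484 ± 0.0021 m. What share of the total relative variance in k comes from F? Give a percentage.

(δk/k)² = (1·δF/F)² + (-1·δx/x)²
  F term: (1×0.0268)² = 0.000717
  x term: (-1×0.0434)² = 0.00188
Total = 0.00260. Share from F = 0.000717/0.00260 = 0.276.

27.6%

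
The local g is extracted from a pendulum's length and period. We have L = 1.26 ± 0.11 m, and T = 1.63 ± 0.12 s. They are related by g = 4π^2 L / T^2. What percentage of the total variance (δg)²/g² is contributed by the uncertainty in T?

(δg/g)² = (1·δL/L)² + (-2·δT/T)²
  L term: (1×0.0873)² = 0.00762
  T term: (-2×0.0736)² = 0.0217
Total = 0.0293. Share from T = 0.0217/0.0293 = 0.740.

74.0%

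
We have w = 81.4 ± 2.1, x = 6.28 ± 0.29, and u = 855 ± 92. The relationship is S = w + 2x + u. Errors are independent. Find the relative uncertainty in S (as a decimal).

Absolute uncertainties add in quadrature for a linear combination:
  (δw)² = 4.41;  (2·δx)² = 0.336;  (δu)² = 8460
δS = √(8470) = 92.0
S = 949, so δS/S = 92.0/949 = 0.0970.

0.0970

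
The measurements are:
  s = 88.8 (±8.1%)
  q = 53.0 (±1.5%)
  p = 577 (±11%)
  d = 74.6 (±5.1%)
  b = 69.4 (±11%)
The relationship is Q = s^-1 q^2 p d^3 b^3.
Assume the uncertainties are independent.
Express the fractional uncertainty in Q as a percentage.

Relative error in a monomial: (δQ/Q)² = Σ (nᵢ · δxᵢ/xᵢ)².
  (-1·δs/s)² = (-1×0.0810)² = 0.00656;  (2·δq/q)² = (2×0.0150)² = 0.000900;  (1·δp/p)² = (1×0.110)² = 0.0121;  (3·δd/d)² = (3×0.0510)² = 0.0234;  (3·δb/b)² = (3×0.110)² = 0.109
δQ/Q = √(0.152) = 0.390

39.0%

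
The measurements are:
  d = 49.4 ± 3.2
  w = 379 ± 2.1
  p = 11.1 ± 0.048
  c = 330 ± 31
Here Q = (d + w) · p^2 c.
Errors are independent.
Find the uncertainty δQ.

1.65e+06

Let u = d + w = 428. δu = √(δd² + δw²) = √(10.2 + 4.41) = 3.83, so δu/u = 0.00893.
Q is then a monomial in u, p, c:
δQ/Q = √((δu/u)² + (2·δp/p)² + (1·δc/c)²) = √(7.98e-05 + 7.48e-05 + 0.00882) = 0.0948
Q = 1.74e+07, so δQ = 0.0948 × 1.74e+07 = 1.65e+06.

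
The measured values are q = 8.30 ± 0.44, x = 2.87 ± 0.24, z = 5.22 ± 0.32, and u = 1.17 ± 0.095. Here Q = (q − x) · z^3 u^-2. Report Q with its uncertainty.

Let w = q − x = 5.43. δw = √(δq² + δx²) = √(0.194 + 0.0576) = 0.501, so δw/w = 0.0923.
Q is then a monomial in w, z, u:
δQ/Q = √((δw/w)² + (3·δz/z)² + (-2·δu/u)²) = √(0.00852 + 0.0338 + 0.0264) = 0.262
Q = 564, so δQ = 0.262 × 564 = 148.

564 ± 148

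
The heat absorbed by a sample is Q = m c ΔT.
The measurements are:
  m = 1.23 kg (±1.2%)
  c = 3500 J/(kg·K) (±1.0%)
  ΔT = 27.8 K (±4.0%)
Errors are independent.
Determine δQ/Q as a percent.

4.29%

Products/powers → add relative errors in quadrature, weighted by exponent:
  (1·δm/m)² = (1×0.0120)² = 0.000144;  (1·δc/c)² = (1×0.0100)² = 0.000100;  (1·δΔT/ΔT)² = (1×0.0400)² = 0.00160
δQ/Q = √(0.00184) = 0.0429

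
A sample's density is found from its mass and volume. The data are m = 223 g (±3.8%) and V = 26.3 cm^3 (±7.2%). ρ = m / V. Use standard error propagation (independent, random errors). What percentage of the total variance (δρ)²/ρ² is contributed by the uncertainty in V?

(δρ/ρ)² = (1·δm/m)² + (-1·δV/V)²
  m term: (1×0.0380)² = 0.00144
  V term: (-1×0.0720)² = 0.00518
Total = 0.00663. Share from V = 0.00518/0.00663 = 0.782.

78.2%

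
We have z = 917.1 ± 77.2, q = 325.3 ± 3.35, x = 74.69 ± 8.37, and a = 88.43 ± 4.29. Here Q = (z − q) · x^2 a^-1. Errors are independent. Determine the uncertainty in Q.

9850

Let u = z − q = 591.8. δu = √(δz² + δq²) = √(5960 + 11.2) = 77.3, so δu/u = 0.131.
Q is then a monomial in u, x, a:
δQ/Q = √((δu/u)² + (2·δx/x)² + (-1·δa/a)²) = √(0.0170 + 0.0502 + 0.00235) = 0.264
Q = 37330, so δQ = 0.264 × 37330 = 9850.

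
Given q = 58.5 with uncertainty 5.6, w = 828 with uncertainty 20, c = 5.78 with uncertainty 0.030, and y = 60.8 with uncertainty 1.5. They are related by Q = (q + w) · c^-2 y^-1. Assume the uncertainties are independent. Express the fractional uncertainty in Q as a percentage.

3.56%

Let u = q + w = 886. δu = √(δq² + δw²) = √(31.4 + 400) = 20.8, so δu/u = 0.0234.
Q is then a monomial in u, c, y:
δQ/Q = √((δu/u)² + (-2·δc/c)² + (-1·δy/y)²) = √(0.000549 + 0.000108 + 0.000609) = 0.0356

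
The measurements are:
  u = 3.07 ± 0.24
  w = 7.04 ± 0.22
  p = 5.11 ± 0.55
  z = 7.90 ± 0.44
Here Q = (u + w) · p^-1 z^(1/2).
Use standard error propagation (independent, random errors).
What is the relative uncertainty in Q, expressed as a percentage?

11.6%

Let h = u + w = 10.1. δh = √(δu² + δw²) = √(0.0576 + 0.0484) = 0.326, so δh/h = 0.0322.
Q is then a monomial in h, p, z:
δQ/Q = √((δh/h)² + (-1·δp/p)² + (½·δz/z)²) = √(0.00104 + 0.0116 + 0.000776) = 0.116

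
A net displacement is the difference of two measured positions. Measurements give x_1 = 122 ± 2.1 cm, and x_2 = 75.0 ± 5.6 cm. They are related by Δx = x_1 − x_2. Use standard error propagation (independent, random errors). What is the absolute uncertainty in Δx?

5.98 cm

Δx is a linear combination, so absolute uncertainties add in quadrature:
  (δx_1)² = 4.41;  (δx_2)² = 31.4
δΔx = √(35.8) = 5.98 cm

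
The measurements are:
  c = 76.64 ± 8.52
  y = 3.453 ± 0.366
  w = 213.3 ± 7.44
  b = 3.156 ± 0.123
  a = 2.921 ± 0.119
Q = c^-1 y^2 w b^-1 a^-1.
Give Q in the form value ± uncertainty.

For a monomial Q ∝ c^-1, y^2, w, b^-1, a^-1, fractional errors add in quadrature:
  (-1·δc/c)² = (-1×0.111)² = 0.0124;  (2·δy/y)² = (2×0.106)² = 0.0449;  (1·δw/w)² = (1×0.0349)² = 0.00122;  (-1·δb/b)² = (-1×0.0390)² = 0.00152;  (-1·δa/a)² = (-1×0.0407)² = 0.00166
δQ/Q = √(0.0617) = 0.248
Q = 3.600, so δQ = 0.248 × 3.600 = 0.894.

3.600 ± 0.894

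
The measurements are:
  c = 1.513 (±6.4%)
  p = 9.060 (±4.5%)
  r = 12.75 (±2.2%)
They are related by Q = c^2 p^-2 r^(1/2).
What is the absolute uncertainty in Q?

0.0156

Q is a product of powers, so relative uncertainties combine in quadrature:
  (2·δc/c)² = (2×0.0640)² = 0.0164;  (-2·δp/p)² = (-2×0.0450)² = 0.00810;  (½·δr/r)² = (0.5×0.0220)² = 0.000121
δQ/Q = √(0.0246) = 0.157
Q = 0.09958, so δQ = 0.157 × 0.09958 = 0.0156.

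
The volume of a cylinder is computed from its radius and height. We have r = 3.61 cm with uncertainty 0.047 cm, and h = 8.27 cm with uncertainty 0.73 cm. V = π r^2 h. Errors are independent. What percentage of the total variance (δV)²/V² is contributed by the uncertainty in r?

8.01%

(δV/V)² = (2·δr/r)² + (1·δh/h)²
  r term: (2×0.0130)² = 0.000678
  h term: (1×0.0883)² = 0.00779
Total = 0.00847. Share from r = 0.000678/0.00847 = 0.0801.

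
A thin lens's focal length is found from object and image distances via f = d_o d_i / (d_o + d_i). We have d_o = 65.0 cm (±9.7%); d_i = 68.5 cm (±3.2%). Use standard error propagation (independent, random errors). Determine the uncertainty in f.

∂f/∂d_o = (d_i/(d_o+d_i))² = 0.263;  ∂f/∂d_i = (d_o/(d_o+d_i))² = 0.237
δf = √((∂f/∂d_o · δd_o)² + (∂f/∂d_i · δd_i)²) = √(2.76 + 0.270) = 1.74 cm

1.74 cm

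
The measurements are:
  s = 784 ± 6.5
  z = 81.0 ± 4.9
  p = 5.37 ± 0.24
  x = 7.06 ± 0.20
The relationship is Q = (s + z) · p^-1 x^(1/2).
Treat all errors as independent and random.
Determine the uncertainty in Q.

Let u = s + z = 865. δu = √(δs² + δz²) = √(42.2 + 24.0) = 8.14, so δu/u = 0.00941.
Q is then a monomial in u, p, x:
δQ/Q = √((δu/u)² + (-1·δp/p)² + (½·δx/x)²) = √(8.86e-05 + 0.00200 + 0.000201) = 0.0478
Q = 428, so δQ = 0.0478 × 428 = 20.5.

20.5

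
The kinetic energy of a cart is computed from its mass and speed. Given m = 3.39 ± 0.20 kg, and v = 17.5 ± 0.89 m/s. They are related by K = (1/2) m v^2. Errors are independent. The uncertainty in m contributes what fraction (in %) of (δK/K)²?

25.2%

(δK/K)² = (1·δm/m)² + (2·δv/v)²
  m term: (1×0.0590)² = 0.00348
  v term: (2×0.0509)² = 0.0103
Total = 0.0138. Share from m = 0.00348/0.0138 = 0.252.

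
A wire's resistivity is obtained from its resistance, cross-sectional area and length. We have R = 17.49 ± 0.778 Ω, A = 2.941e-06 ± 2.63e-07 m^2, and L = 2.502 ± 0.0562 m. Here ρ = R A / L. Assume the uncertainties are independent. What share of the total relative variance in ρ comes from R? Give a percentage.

18.9%

(δρ/ρ)² = (1·δR/R)² + (1·δA/A)² + (-1·δL/L)²
  R term: (1×0.0445)² = 0.00198
  A term: (1×0.0894)² = 0.00800
  L term: (-1×0.0225)² = 0.000505
Total = 0.0105. Share from R = 0.00198/0.0105 = 0.189.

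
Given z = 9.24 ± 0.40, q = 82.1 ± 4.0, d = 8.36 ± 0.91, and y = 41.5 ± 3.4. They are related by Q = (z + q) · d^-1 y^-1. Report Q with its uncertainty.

0.263 ± 0.0377

Let u = z + q = 91.3. δu = √(δz² + δq²) = √(0.160 + 16.0) = 4.02, so δu/u = 0.0440.
Q is then a monomial in u, d, y:
δQ/Q = √((δu/u)² + (-1·δd/d)² + (-1·δy/y)²) = √(0.00194 + 0.0118 + 0.00671) = 0.143
Q = 0.263, so δQ = 0.143 × 0.263 = 0.0377.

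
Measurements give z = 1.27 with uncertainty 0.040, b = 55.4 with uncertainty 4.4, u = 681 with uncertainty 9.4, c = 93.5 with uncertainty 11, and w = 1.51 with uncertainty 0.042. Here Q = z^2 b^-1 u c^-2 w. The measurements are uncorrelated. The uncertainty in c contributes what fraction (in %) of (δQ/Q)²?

83.1%

(δQ/Q)² = (2·δz/z)² + (-1·δb/b)² + (1·δu/u)² + (-2·δc/c)² + (1·δw/w)²
  z term: (2×0.0315)² = 0.00397
  b term: (-1×0.0794)² = 0.00631
  u term: (1×0.0138)² = 0.000191
  c term: (-2×0.118)² = 0.0554
  w term: (1×0.0278)² = 0.000774
Total = 0.0666. Share from c = 0.0554/0.0666 = 0.831.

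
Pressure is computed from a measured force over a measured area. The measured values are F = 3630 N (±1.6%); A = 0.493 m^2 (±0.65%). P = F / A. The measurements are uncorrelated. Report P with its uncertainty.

7360 ± 127 Pa

Products/powers → add relative errors in quadrature, weighted by exponent:
  (1·δF/F)² = (1×0.0160)² = 0.000256;  (-1·δA/A)² = (-1×0.00650)² = 4.23e-05
δP/P = √(0.000298) = 0.0173
P = 7360 Pa, so δP = 0.0173 × 7360 = 127 Pa.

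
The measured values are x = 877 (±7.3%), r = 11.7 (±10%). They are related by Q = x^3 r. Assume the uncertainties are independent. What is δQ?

1.9e+09

Products/powers → add relative errors in quadrature, weighted by exponent:
  (3·δx/x)² = (3×0.0730)² = 0.0480;  (1·δr/r)² = (1×0.100)² = 0.0100
δQ/Q = √(0.0580) = 0.241
Q = 7.89e+09, so δQ = 0.241 × 7.89e+09 = 1.9e+09.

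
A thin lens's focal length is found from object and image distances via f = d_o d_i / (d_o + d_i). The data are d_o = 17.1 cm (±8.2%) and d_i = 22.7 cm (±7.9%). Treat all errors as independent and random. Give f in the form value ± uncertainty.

∂f/∂d_o = (d_i/(d_o+d_i))² = 0.325;  ∂f/∂d_i = (d_o/(d_o+d_i))² = 0.185
δf = √((∂f/∂d_o · δd_o)² + (∂f/∂d_i · δd_i)²) = √(0.208 + 0.110) = 0.564 cm
f = 9.75 cm.

9.75 ± 0.564 cm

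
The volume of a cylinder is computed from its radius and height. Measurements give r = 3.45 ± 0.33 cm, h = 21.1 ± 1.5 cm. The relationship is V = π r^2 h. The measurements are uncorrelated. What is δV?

V is a product of powers, so relative uncertainties combine in quadrature:
  (2·δr/r)² = (2×0.0957)² = 0.0366;  (1·δh/h)² = (1×0.0711)² = 0.00505
δV/V = √(0.0417) = 0.204
V = 789 cm^3, so δV = 0.204 × 789 = 161 cm^3.

161 cm^3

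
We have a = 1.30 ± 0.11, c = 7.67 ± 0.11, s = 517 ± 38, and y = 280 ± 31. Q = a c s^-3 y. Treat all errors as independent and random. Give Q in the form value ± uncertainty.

Products/powers → add relative errors in quadrature, weighted by exponent:
  (1·δa/a)² = (1×0.0846)² = 0.00716;  (1·δc/c)² = (1×0.0143)² = 0.000206;  (-3·δs/s)² = (-3×0.0735)² = 0.0486;  (1·δy/y)² = (1×0.111)² = 0.0123
δQ/Q = √(0.0682) = 0.261
Q = 2.02e-05, so δQ = 0.261 × 2.02e-05 = 5.28e-06.

(2.02 ± 0.528) × 10^-5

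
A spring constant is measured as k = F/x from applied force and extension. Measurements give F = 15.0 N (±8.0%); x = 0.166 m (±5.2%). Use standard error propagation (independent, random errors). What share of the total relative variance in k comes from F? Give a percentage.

(δk/k)² = (1·δF/F)² + (-1·δx/x)²
  F term: (1×0.0800)² = 0.00640
  x term: (-1×0.0520)² = 0.00270
Total = 0.00910. Share from F = 0.00640/0.00910 = 0.703.

70.3%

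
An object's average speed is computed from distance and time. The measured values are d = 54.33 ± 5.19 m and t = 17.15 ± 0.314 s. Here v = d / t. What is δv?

Each factor contributes (exponent × relative error)² to (δv/v)²:
  (1·δd/d)² = (1×0.0955)² = 0.00913;  (-1·δt/t)² = (-1×0.0183)² = 0.000335
δv/v = √(0.00946) = 0.0973
v = 3.168 m/s, so δv = 0.0973 × 3.168 = 0.308 m/s.

0.308 m/s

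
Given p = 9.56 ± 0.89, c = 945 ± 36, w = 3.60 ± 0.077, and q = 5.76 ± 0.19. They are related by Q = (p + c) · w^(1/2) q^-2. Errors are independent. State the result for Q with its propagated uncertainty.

54.6 ± 4.19

Let u = p + c = 955. δu = √(δp² + δc²) = √(0.792 + 1300) = 36.0, so δu/u = 0.0377.
Q is then a monomial in u, w, q:
δQ/Q = √((δu/u)² + (½·δw/w)² + (-2·δq/q)²) = √(0.00142 + 0.000114 + 0.00435) = 0.0767
Q = 54.6, so δQ = 0.0767 × 54.6 = 4.19.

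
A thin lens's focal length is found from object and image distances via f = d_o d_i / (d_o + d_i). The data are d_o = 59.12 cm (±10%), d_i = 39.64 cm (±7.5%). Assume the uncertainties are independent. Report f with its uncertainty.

23.73 ± 1.43 cm

∂f/∂d_o = (d_i/(d_o+d_i))² = 0.161;  ∂f/∂d_i = (d_o/(d_o+d_i))² = 0.358
δf = √((∂f/∂d_o · δd_o)² + (∂f/∂d_i · δd_i)²) = √(0.907 + 1.14) = 1.43 cm
f = 23.73 cm.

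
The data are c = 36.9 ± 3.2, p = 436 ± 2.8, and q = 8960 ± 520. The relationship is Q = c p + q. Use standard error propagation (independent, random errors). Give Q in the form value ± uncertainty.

25000 ± 1490

Let w = c·p = 16100. δw/w = √((1·δc/c)² + (1·δp/p)²) = √(0.00752 + 4.12e-05) = 0.0870, so δw = 1400.
Q = w + q: δQ = √(δw² + δq²) = √(1.96e+06 + 2.7e+05) = 1490
Q = 25000.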